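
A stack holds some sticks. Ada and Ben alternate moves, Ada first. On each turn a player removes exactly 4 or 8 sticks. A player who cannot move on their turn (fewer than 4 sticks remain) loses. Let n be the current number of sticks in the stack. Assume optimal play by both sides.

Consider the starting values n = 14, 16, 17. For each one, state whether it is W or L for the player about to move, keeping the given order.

14: L, 16: W, 17: W

Compute win/loss labels from the base case upward. A position with no move is L. Any other position is W if it can reach an L in one move, else L.
n=0: no move → L
n=1: no move → L
n=2: no move → L
n=3: no move → L
n=4: reaches L-position 0 → W
n=5: reaches L-position 1 → W
n=6: reaches L-position 2 → W
n=7: reaches L-position 3 → W
n=8: reaches L-position 0 → W
n=9: reaches L-position 1 → W
n=10: reaches L-position 2 → W
n=11: reaches L-position 3 → W
n=12: only reaches 8(W), 4(W), all W → L
n=13: only reaches 9(W), 5(W), all W → L
n=14: only reaches 10(W), 6(W), all W → L
n=15: only reaches 11(W), 7(W), all W → L
n=16: reaches L-position 12 → W
n=17: reaches L-position 13 → W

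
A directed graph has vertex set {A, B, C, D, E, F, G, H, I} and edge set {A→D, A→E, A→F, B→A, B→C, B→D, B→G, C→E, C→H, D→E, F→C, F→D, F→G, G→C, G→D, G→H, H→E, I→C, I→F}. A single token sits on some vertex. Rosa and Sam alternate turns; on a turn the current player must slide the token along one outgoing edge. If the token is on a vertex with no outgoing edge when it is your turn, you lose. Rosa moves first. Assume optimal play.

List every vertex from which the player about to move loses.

E, G, I

Label each position W (a win for the player to move) or L (a loss). A position with no legal move is L; any other position is W exactly when some move reaches an L, and L when every move reaches a W.
Every edge goes from a vertex to one that appears earlier in the order E, H, D, C, G, F, A, I, B, so processing vertices in that order labels each vertex after all of its successors.
E: no outgoing edge → L
H: can move to E, which is L ⇒ W
D: can move to E, which is L ⇒ W
C: can move to E, which is L ⇒ W
G: moves to C(W), D(W), H(W); every one is W ⇒ L
F: can move to G, which is L ⇒ W
A: can move to E, which is L ⇒ W
I: moves to F(W), C(W); every one is W ⇒ L
B: can move to G, which is L ⇒ W
The losing starting vertices are exactly the entries labelled L in this table (3 of them).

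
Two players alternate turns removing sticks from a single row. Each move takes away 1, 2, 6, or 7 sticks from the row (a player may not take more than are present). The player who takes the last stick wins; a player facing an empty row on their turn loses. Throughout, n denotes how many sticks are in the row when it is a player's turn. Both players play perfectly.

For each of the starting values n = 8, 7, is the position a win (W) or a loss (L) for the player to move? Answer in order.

Classify positions by backward induction: terminal positions (no move available) are L. From any other position, the mover wins iff some move reaches an L.
n=0: no move → L
n=1: reaches L-position 0 → W
n=2: reaches L-position 0 → W
n=3: only reaches 2(W), 1(W), all W → L
n=4: reaches L-position 3 → W
n=5: reaches L-position 3 → W
n=6: reaches L-position 0 → W
n=7: reaches L-position 0 → W
n=8: only reaches 7(W), 6(W), 2(W), 1(W), all W → L

8: L, 7: W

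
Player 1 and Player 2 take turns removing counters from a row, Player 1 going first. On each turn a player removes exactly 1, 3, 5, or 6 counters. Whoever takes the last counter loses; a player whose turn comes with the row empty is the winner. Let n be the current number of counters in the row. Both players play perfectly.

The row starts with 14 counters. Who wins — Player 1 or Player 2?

Work bottom-up. With no move the player to move wins. Otherwise the position is W if at least one move leads to an L position for the opponent, and L if every move leads to a W.
n=0: no move; the opponent has just taken the last counter and therefore loses → W
n=1: the only move is to 0(W), a W ⇒ L
n=2: can move to 1, which is L ⇒ W
n=3: moves to 2(W), 0(W); every one is W ⇒ L
n=4: can move to 3, which is L ⇒ W
n=5: moves to 4(W), 2(W), 0(W); every one is W ⇒ L
n=6: can move to 5, which is L ⇒ W
n=7: can move to 1, which is L ⇒ W
n=8: can move to 5, which is L ⇒ W
n=9: can move to 3, which is L ⇒ W
n=10: can move to 5, which is L ⇒ W
n=11: can move to 5, which is L ⇒ W
n=12: moves to 11(W), 9(W), 7(W), 6(W); every one is W ⇒ L
n=13: can move to 12, which is L ⇒ W
n=14: moves to 13(W), 11(W), 9(W), 8(W); every one is W ⇒ L
The starting position 14 is L: whatever Player 1 does, the opponent receives a W position.

Player 2 wins.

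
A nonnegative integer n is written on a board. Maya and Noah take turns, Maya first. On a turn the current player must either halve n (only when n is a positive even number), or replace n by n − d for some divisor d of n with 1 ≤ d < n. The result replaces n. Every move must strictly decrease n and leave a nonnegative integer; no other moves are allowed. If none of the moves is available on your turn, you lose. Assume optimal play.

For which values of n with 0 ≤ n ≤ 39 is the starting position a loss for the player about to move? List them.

Compute win/loss labels from the base case upward. A position with no move is L. Any other position is W if it can reach an L in one move, else L.
n=0: no move → L
n=1: no move → L
n=2: W (go to 1, an L position)
n=3: L (sole option 2(W) is W)
n=4: W (go to 3, an L position)
n=5: L (sole option 4(W) is W)
n=6: W (go to 3, an L position)
n=7: L (sole option 6(W) is W)
n=8: W (go to 7, an L position)
n=9: L (options 6(W), 8(W) are all W)
n=10: W (go to 5, an L position)
n=11: L (sole option 10(W) is W)
n=12: W (go to 9, an L position)
n=13: L (sole option 12(W) is W)
n=14: W (go to 7, an L position)
n=15: L (options 10(W), 12(W), 14(W) are all W)
n=16: W (go to 15, an L position)
n=17: L (sole option 16(W) is W)
n=18: W (go to 9, an L position)
n=19: L (sole option 18(W) is W)
n=20: W (go to 15, an L position)
n=21: L (options 14(W), 18(W), 20(W) are all W)
n=22: W (go to 11, an L position)
n=23: L (sole option 22(W) is W)
n=24: W (go to 21, an L position)
n=25: L (options 20(W), 24(W) are all W)
n=26: W (go to 13, an L position)
n=27: L (options 18(W), 24(W), 26(W) are all W)
n=28: W (go to 21, an L position)
n=29: L (sole option 28(W) is W)
n=30: W (go to 15, an L position)
n=31: L (sole option 30(W) is W)
n=32: W (go to 31, an L position)
n=33: L (options 22(W), 30(W), 32(W) are all W)
n=34: W (go to 17, an L position)
n=35: L (options 28(W), 30(W), 34(W) are all W)
n=36: W (go to 27, an L position)
n=37: L (sole option 36(W) is W)
n=38: W (go to 19, an L position)
n=39: L (options 26(W), 36(W), 38(W) are all W)
Reading off the rows marked L gives the requested list; there are 21 such values of n.

0, 1, 3, 5, 7, 9, 11, 13, 15, 17, 19, 21, 23, 25, 27, 29, 31, 33, 35, 37, 39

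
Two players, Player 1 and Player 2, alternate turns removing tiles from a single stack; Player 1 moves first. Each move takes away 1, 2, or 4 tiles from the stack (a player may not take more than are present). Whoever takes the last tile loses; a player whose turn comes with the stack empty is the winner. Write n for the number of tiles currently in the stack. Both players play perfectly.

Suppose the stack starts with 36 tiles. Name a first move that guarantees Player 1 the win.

Remove 2, leaving 34.

Work bottom-up. With no move the player to move wins. Otherwise the position is W if at least one move leads to an L position for the opponent, and L if every move leads to a W.
n=0: no move; the opponent has just taken the last tile and therefore loses → W
n=1: L (sole option 0(W) is W)
n=2: W (go to 1, an L position)
n=3: W (go to 1, an L position)
n=4: L (options 3(W), 2(W), 0(W) are all W)
n=5: W (go to 4, an L position)
n=6: W (go to 4, an L position)
n=7: L (options 6(W), 5(W), 3(W) are all W)
n=8: W (go to 7, an L position)
n=9: W (go to 7, an L position)
n=10: L (options 9(W), 8(W), 6(W) are all W)
n=11: W (go to 10, an L position)
n=12: W (go to 10, an L position)
n=13: L (options 12(W), 11(W), 9(W) are all W)
n=14: W (go to 13, an L position)
n=15: W (go to 13, an L position)
n=16: L (options 15(W), 14(W), 12(W) are all W)
n=17: W (go to 16, an L position)
n=18: W (go to 16, an L position)
n=19: L (options 18(W), 17(W), 15(W) are all W)
n=20: W (go to 19, an L position)
n=21: W (go to 19, an L position)
n=22: L (options 21(W), 20(W), 18(W) are all W)
n=23: W (go to 22, an L position)
n=24: W (go to 22, an L position)
n=25: L (options 24(W), 23(W), 21(W) are all W)
n=26: W (go to 25, an L position)
n=27: W (go to 25, an L position)
n=28: L (options 27(W), 26(W), 24(W) are all W)
n=29: W (go to 28, an L position)
n=30: W (go to 28, an L position)
n=31: L (options 30(W), 29(W), 27(W) are all W)
n=32: W (go to 31, an L position)
n=33: W (go to 31, an L position)
n=34: L (options 33(W), 32(W), 30(W) are all W)
n=35: W (go to 34, an L position)
n=36: W (go to 34, an L position)
From 36, the L positions reachable in one move are: 34.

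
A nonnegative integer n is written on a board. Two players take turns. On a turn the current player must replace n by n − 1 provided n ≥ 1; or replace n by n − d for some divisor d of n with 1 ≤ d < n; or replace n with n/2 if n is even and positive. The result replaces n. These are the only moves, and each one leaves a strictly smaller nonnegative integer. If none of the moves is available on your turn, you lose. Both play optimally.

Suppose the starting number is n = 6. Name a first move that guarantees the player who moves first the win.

Label each position W (a win for the player to move) or L (a loss). A position with no legal move is L; any other position is W exactly when some move reaches an L, and L when every move reaches a W.
n=0: no move → L
n=1: →0(L), so W
n=2: →1(W) only, which is W, so L
n=3: →2(L), so W
n=4: →2(L), so W
n=5: →4(W) only, which is W, so L
n=6: →5(L), so W
From 6, the L positions reachable in one move are: 5.

Move to 5.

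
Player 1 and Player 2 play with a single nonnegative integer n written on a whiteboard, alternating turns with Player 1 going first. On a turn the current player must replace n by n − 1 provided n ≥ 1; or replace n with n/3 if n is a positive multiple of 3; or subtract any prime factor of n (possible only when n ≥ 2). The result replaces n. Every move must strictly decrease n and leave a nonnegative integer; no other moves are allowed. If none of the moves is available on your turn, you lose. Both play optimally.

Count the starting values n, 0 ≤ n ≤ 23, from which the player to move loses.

6

Classify positions by backward induction: terminal positions (no move available) are L. From any other position, the mover wins iff some move reaches an L.
n=0: no move → L
n=1: W (go to 0, an L position)
n=2: W (go to 0, an L position)
n=3: W (go to 0, an L position)
n=4: L (options 2(W), 3(W) are all W)
n=5: W (go to 0, an L position)
n=6: W (go to 4, an L position)
n=7: W (go to 0, an L position)
n=8: L (options 6(W), 7(W) are all W)
n=9: W (go to 8, an L position)
n=10: W (go to 8, an L position)
n=11: W (go to 0, an L position)
n=12: W (go to 4, an L position)
n=13: W (go to 0, an L position)
n=14: L (options 7(W), 12(W), 13(W) are all W)
n=15: W (go to 14, an L position)
n=16: W (go to 14, an L position)
n=17: W (go to 0, an L position)
n=18: L (options 6(W), 15(W), 16(W), 17(W) are all W)
n=19: W (go to 0, an L position)
n=20: W (go to 18, an L position)
n=21: W (go to 14, an L position)
n=22: L (options 11(W), 20(W), 21(W) are all W)
n=23: W (go to 0, an L position)
L entries with 0 ≤ n ≤ 23: n = 0, 4, 8, 14, 18, 22; that makes 6.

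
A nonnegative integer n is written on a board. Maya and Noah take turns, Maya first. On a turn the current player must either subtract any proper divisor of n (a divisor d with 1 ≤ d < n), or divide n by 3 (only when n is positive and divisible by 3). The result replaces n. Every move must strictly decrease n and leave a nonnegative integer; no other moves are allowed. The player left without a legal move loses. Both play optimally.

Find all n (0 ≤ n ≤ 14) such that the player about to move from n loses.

Positions with no move are L. A position that does have a move is losing for the player to move precisely when every available move leads to a winning position for the opponent. Fill in the labels:
n=0: no move → L
n=1: no move → L
n=2: reaches L-position 1 → W
n=3: reaches L-position 1 → W
n=4: only reaches 2(W), 3(W), all W → L
n=5: reaches L-position 4 → W
n=6: reaches L-position 4 → W
n=7: only reaches 6(W), which is W → L
n=8: reaches L-position 4 → W
n=9: only reaches 3(W), 6(W), 8(W), all W → L
n=10: reaches L-position 9 → W
n=11: only reaches 10(W), which is W → L
n=12: reaches L-position 4 → W
n=13: only reaches 12(W), which is W → L
n=14: reaches L-position 7 → W
Reading off the rows marked L gives the requested list; there are 7 such values of n.

0, 1, 4, 7, 9, 11, 13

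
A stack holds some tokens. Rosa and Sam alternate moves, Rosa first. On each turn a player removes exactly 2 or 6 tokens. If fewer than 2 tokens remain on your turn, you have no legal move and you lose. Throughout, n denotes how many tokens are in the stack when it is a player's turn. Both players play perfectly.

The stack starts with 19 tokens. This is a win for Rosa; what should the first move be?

Remove 2, leaving 17.

Use the standard recursion: the mover loses at a terminal position; elsewhere, the mover wins exactly when some move hands the opponent an L position.
n=0: no move → L
n=1: no move → L
n=2: →0(L), so W
n=3: →1(L), so W
n=4: →2(W) only, which is W, so L
n=5: →3(W) only, which is W, so L
n=6: →4(L), so W
n=7: →5(L), so W
n=8: →6(W), 2(W) — all W, so L
n=9: →7(W), 3(W) — all W, so L
n=10: →8(L), so W
n=11: →9(L), so W
n=12: →10(W), 6(W) — all W, so L
n=13: →11(W), 7(W) — all W, so L
n=14: →12(L), so W
n=15: →13(L), so W
n=16: →14(W), 10(W) — all W, so L
n=17: →15(W), 11(W) — all W, so L
n=18: →16(L), so W
n=19: →17(L), so W
From 19, the L positions reachable in one move are: 17, 13. Any move reaching one of these is winning.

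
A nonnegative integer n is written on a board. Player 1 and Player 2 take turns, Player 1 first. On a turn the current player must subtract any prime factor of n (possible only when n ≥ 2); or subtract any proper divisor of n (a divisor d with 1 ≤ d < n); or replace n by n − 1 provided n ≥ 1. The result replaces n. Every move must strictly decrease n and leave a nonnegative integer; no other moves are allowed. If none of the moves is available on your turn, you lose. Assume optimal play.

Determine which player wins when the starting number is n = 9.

Build the W/L table. Terminal = L. A non-terminal position is W if it has a move to some L; otherwise it is L.
n=0: no move → L
n=1: →0(L), so W
n=2: →0(L), so W
n=3: →0(L), so W
n=4: →2(W), 3(W) — all W, so L
n=5: →0(L), so W
n=6: →4(L), so W
n=7: →0(L), so W
n=8: →4(L), so W
n=9: →6(W), 8(W) — all W, so L
The starting position 9 is L: whatever Player 1 does, the opponent receives a W position.

Player 2 wins.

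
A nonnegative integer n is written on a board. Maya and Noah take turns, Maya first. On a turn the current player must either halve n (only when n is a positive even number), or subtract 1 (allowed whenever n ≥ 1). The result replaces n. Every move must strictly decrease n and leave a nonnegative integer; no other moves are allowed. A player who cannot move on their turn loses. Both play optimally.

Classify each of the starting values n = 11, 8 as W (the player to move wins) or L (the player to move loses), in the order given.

Use the standard recursion: the mover loses at a terminal position; elsewhere, the mover wins exactly when some move hands the opponent an L position.
n=0: no move → L
n=1: →0(L), so W
n=2: →1(W) only, which is W, so L
n=3: →2(L), so W
n=4: →2(L), so W
n=5: →4(W) only, which is W, so L
n=6: →5(L), so W
n=7: →6(W) only, which is W, so L
n=8: →7(L), so W
n=9: →8(W) only, which is W, so L
n=10: →5(L), so W
n=11: →10(W) only, which is W, so L

11: L, 8: W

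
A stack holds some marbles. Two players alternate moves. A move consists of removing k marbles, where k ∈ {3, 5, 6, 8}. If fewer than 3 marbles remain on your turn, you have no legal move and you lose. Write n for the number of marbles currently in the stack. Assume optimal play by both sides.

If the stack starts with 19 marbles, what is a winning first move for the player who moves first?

Remove 6, leaving 13.

Positions with no move are L. A position that does have a move is losing for the player to move precisely when every available move leads to a winning position for the opponent. Fill in the labels:
n=0: no move → L
n=1: no move → L
n=2: no move → L
n=3: →0(L), so W
n=4: →1(L), so W
n=5: →2(L), so W
n=6: →1(L), so W
n=7: →2(L), so W
n=8: →2(L), so W
n=9: →1(L), so W
n=10: →2(L), so W
n=11: →8(W), 6(W), 5(W), 3(W) — all W, so L
n=12: →9(W), 7(W), 6(W), 4(W) — all W, so L
n=13: →10(W), 8(W), 7(W), 5(W) — all W, so L
n=14: →11(L), so W
n=15: →12(L), so W
n=16: →13(L), so W
n=17: →12(L), so W
n=18: →13(L), so W
n=19: →13(L), so W
From 19, the L positions reachable in one move are: 13, 11. Any move reaching one of these is winning.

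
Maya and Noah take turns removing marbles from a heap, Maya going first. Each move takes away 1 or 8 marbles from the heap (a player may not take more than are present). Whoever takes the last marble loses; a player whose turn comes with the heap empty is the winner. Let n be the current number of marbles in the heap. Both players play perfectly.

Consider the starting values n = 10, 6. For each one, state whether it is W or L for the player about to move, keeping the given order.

10: L, 6: W

Classify positions by backward induction: terminal positions (no move available) are W. From any other position, the mover wins iff some move reaches an L.
n=0: no move; the opponent has just taken the last marble and therefore loses → W
n=1: only reaches 0(W), which is W → L
n=2: reaches L-position 1 → W
n=3: only reaches 2(W), which is W → L
n=4: reaches L-position 3 → W
n=5: only reaches 4(W), which is W → L
n=6: reaches L-position 5 → W
n=7: only reaches 6(W), which is W → L
n=8: reaches L-position 7 → W
n=9: reaches L-position 1 → W
n=10: only reaches 9(W), 2(W), all W → L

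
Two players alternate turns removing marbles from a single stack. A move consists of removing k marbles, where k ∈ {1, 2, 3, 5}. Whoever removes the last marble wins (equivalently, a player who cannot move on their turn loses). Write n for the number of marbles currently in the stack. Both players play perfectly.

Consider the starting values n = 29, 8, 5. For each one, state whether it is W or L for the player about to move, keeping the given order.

29: W, 8: L, 5: W

Classify positions by backward induction: terminal positions (no move available) are L. From any other position, the mover wins iff some move reaches an L.
n=0: no move → L
n=1: →0(L), so W
n=2: →0(L), so W
n=3: →0(L), so W
n=4: →3(W), 2(W), 1(W) — all W, so L
n=5: →4(L), so W
n=6: →4(L), so W
n=7: →4(L), so W
n=8: →7(W), 6(W), 5(W), 3(W) — all W, so L
n=9: →8(L), so W
n=10: →8(L), so W
n=11: →8(L), so W
n=12: →11(W), 10(W), 9(W), 7(W) — all W, so L
n=13: →12(L), so W
n=14: →12(L), so W
n=15: →12(L), so W
n=16: →15(W), 14(W), 13(W), 11(W) — all W, so L
n=17: →16(L), so W
n=18: →16(L), so W
n=19: →16(L), so W
n=20: →19(W), 18(W), 17(W), 15(W) — all W, so L
n=21: →20(L), so W
n=22: →20(L), so W
n=23: →20(L), so W
n=24: →23(W), 22(W), 21(W), 19(W) — all W, so L
n=25: →24(L), so W
n=26: →24(L), so W
n=27: →24(L), so W
n=28: →27(W), 26(W), 25(W), 23(W) — all W, so L
n=29: →28(L), so W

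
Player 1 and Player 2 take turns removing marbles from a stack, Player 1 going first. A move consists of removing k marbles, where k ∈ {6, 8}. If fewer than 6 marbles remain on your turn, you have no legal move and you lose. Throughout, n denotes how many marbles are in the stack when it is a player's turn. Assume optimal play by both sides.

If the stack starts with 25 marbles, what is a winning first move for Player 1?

Compute win/loss labels from the base case upward. A position with no move is L. Any other position is W if it can reach an L in one move, else L.
n=0: no move → L
n=1: no move → L
n=2: no move → L
n=3: no move → L
n=4: no move → L
n=5: no move → L
n=6: W (go to 0, an L position)
n=7: W (go to 1, an L position)
n=8: W (go to 2, an L position)
n=9: W (go to 3, an L position)
n=10: W (go to 4, an L position)
n=11: W (go to 5, an L position)
n=12: W (go to 4, an L position)
n=13: W (go to 5, an L position)
n=14: L (options 8(W), 6(W) are all W)
n=15: L (options 9(W), 7(W) are all W)
n=16: L (options 10(W), 8(W) are all W)
n=17: L (options 11(W), 9(W) are all W)
n=18: L (options 12(W), 10(W) are all W)
n=19: L (options 13(W), 11(W) are all W)
n=20: W (go to 14, an L position)
n=21: W (go to 15, an L position)
n=22: W (go to 16, an L position)
n=23: W (go to 17, an L position)
n=24: W (go to 18, an L position)
n=25: W (go to 19, an L position)
From 25, the L positions reachable in one move are: 19, 17. Any move reaching one of these is winning.

Remove 6, leaving 19.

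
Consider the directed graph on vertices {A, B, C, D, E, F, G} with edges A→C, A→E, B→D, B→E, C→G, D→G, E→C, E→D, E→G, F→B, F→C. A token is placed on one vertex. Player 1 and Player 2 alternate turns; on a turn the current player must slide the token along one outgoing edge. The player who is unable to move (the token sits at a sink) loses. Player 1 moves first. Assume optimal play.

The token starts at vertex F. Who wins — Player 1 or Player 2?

Player 1 wins.

Classify positions by backward induction: terminal positions (no move available) are L. From any other position, the mover wins iff some move reaches an L.
Every edge goes from a vertex to one that appears earlier in the order G, D, C, E, B, F, A, so processing vertices in that order labels each vertex after all of its successors.
G: no outgoing edge → L
D: reaches L-position G → W
C: reaches L-position G → W
E: reaches L-position G → W
B: only reaches E(W), D(W), all W → L
F: reaches L-position B → W
A: only reaches E(W), C(W), all W → L
From F Player 1 can move to B, reaching an L position.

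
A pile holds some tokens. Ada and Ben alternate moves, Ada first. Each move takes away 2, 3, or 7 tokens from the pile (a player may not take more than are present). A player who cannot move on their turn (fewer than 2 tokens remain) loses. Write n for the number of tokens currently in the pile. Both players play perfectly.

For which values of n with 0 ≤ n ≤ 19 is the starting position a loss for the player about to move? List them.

0, 1, 5, 6, 10, 11, 15, 16

Positions with no move are L. A position that does have a move is losing for the player to move precisely when every available move leads to a winning position for the opponent. Fill in the labels:
n=0: no move → L
n=1: no move → L
n=2: can move to 0, which is L ⇒ W
n=3: can move to 1, which is L ⇒ W
n=4: can move to 1, which is L ⇒ W
n=5: moves to 3(W), 2(W); every one is W ⇒ L
n=6: moves to 4(W), 3(W); every one is W ⇒ L
n=7: can move to 5, which is L ⇒ W
n=8: can move to 6, which is L ⇒ W
n=9: can move to 6, which is L ⇒ W
n=10: moves to 8(W), 7(W), 3(W); every one is W ⇒ L
n=11: moves to 9(W), 8(W), 4(W); every one is W ⇒ L
n=12: can move to 10, which is L ⇒ W
n=13: can move to 11, which is L ⇒ W
n=14: can move to 11, which is L ⇒ W
n=15: moves to 13(W), 12(W), 8(W); every one is W ⇒ L
n=16: moves to 14(W), 13(W), 9(W); every one is W ⇒ L
n=17: can move to 15, which is L ⇒ W
n=18: can move to 16, which is L ⇒ W
n=19: can move to 16, which is L ⇒ W
Reading off the rows marked L gives the requested list; there are 8 such values of n.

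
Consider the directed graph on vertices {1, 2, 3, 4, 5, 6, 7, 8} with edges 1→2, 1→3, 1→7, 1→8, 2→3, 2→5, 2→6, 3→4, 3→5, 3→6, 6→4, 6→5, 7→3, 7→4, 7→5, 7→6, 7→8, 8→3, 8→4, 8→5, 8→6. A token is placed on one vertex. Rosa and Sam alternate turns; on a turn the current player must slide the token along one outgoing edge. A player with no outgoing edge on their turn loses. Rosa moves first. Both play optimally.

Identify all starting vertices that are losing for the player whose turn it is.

1, 4, 5

Compute win/loss labels from the base case upward. A position with no move is L. Any other position is W if it can reach an L in one move, else L.
Every edge goes from a vertex to one that appears earlier in the order 5, 4, 6, 3, 2, 8, 7, 1, so processing vertices in that order labels each vertex after all of its successors.
5: no outgoing edge → L
4: no outgoing edge → L
6: can move to 4, which is L ⇒ W
3: can move to 4, which is L ⇒ W
2: can move to 5, which is L ⇒ W
8: can move to 4, which is L ⇒ W
7: can move to 4, which is L ⇒ W
1: moves to 7(W), 8(W), 2(W), 3(W); every one is W ⇒ L
The losing starting vertices are exactly the entries labelled L in this table (3 of them).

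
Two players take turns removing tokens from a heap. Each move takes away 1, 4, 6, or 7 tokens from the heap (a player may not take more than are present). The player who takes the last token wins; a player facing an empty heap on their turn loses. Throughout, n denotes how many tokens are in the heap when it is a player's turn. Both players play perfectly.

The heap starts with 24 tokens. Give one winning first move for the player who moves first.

Remove 1, leaving 23.

Compute win/loss labels from the base case upward. A position with no move is L. Any other position is W if it can reach an L in one move, else L.
n=0: no move → L
n=1: reaches L-position 0 → W
n=2: only reaches 1(W), which is W → L
n=3: reaches L-position 2 → W
n=4: reaches L-position 0 → W
n=5: only reaches 4(W), 1(W), all W → L
n=6: reaches L-position 5 → W
n=7: reaches L-position 0 → W
n=8: reaches L-position 2 → W
n=9: reaches L-position 5 → W
n=10: only reaches 9(W), 6(W), 4(W), 3(W), all W → L
n=11: reaches L-position 10 → W
n=12: reaches L-position 5 → W
n=13: only reaches 12(W), 9(W), 7(W), 6(W), all W → L
n=14: reaches L-position 13 → W
n=15: only reaches 14(W), 11(W), 9(W), 8(W), all W → L
n=16: reaches L-position 15 → W
n=17: reaches L-position 13 → W
n=18: only reaches 17(W), 14(W), 12(W), 11(W), all W → L
n=19: reaches L-position 18 → W
n=20: reaches L-position 13 → W
n=21: reaches L-position 15 → W
n=22: reaches L-position 18 → W
n=23: only reaches 22(W), 19(W), 17(W), 16(W), all W → L
n=24: reaches L-position 23 → W
From 24, the L positions reachable in one move are: 23, 18. Any move reaching one of these is winning.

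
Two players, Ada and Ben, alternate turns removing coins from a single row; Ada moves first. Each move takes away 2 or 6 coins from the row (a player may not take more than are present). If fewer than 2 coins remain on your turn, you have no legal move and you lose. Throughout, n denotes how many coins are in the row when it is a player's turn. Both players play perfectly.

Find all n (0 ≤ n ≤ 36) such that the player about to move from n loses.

0, 1, 4, 5, 8, 9, 12, 13, 16, 17, 20, 21, 24, 25, 28, 29, 32, 33, 36

Build the W/L table. Terminal = L. A non-terminal position is W if it has a move to some L; otherwise it is L.
n=0: no move → L
n=1: no move → L
n=2: →0(L), so W
n=3: →1(L), so W
n=4: →2(W) only, which is W, so L
n=5: →3(W) only, which is W, so L
n=6: →4(L), so W
n=7: →5(L), so W
n=8: →6(W), 2(W) — all W, so L
n=9: →7(W), 3(W) — all W, so L
n=10: →8(L), so W
n=11: →9(L), so W
n=12: →10(W), 6(W) — all W, so L
n=13: →11(W), 7(W) — all W, so L
n=14: →12(L), so W
n=15: →13(L), so W
n=16: →14(W), 10(W) — all W, so L
n=17: →15(W), 11(W) — all W, so L
n=18: →16(L), so W
n=19: →17(L), so W
n=20: →18(W), 14(W) — all W, so L
n=21: →19(W), 15(W) — all W, so L
n=22: →20(L), so W
n=23: →21(L), so W
n=24: →22(W), 18(W) — all W, so L
n=25: →23(W), 19(W) — all W, so L
n=26: →24(L), so W
n=27: →25(L), so W
n=28: →26(W), 22(W) — all W, so L
n=29: →27(W), 23(W) — all W, so L
n=30: →28(L), so W
n=31: →29(L), so W
n=32: →30(W), 26(W) — all W, so L
n=33: →31(W), 27(W) — all W, so L
n=34: →32(L), so W
n=35: →33(L), so W
n=36: →34(W), 30(W) — all W, so L
Reading off the rows marked L gives the requested list; there are 19 such values of n.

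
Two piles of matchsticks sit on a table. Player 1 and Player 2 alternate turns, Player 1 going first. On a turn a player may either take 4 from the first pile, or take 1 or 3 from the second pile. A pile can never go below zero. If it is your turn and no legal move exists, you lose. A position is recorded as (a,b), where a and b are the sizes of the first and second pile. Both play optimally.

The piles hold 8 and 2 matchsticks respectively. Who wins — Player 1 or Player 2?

Classify positions by backward induction: terminal positions (no move available) are L. From any other position, the mover wins iff some move reaches an L.
No move ever increases a pile, so every position that can arise here has a ≤ 8 and b ≤ 2; it is enough to label the cells with 0 ≤ a ≤ 8 and 0 ≤ b ≤ 2.
Every move lowers a or b (never raises either), so fill the grid row by row in increasing a, and left to right within a row: each cell's successors are then already labelled.
      b=0  b=1  b=2
a=0:    L    W    L
a=1:    L    W    L
a=2:    L    W    L
a=3:    L    W    L
a=4:    W    L    W
a=5:    W    L    W
a=6:    W    L    W
a=7:    W    L    W
a=8:    L    W    L
Cells with no legal move (terminal, hence L): (0,0), (1,0), (2,0), (3,0).
The remaining L cells, each justified by listing all of its moves:
(0,2): →(0,1)(W) only, which is W, so L
(1,2): →(1,1)(W) only, which is W, so L
(2,2): →(2,1)(W) only, which is W, so L
(3,2): →(3,1)(W) only, which is W, so L
(4,1): →(0,1)(W), (4,0)(W) — all W, so L
(5,1): →(1,1)(W), (5,0)(W) — all W, so L
(6,1): →(2,1)(W), (6,0)(W) — all W, so L
(7,1): →(3,1)(W), (7,0)(W) — all W, so L
(8,0): →(4,0)(W) only, which is W, so L
(8,2): →(4,2)(W), (8,1)(W) — all W, so L
Every other cell has at least one move into one of the L cells above, so it is W.
The starting position (8,2) is L: whatever Player 1 does, the opponent receives a W position.

Player 2 wins.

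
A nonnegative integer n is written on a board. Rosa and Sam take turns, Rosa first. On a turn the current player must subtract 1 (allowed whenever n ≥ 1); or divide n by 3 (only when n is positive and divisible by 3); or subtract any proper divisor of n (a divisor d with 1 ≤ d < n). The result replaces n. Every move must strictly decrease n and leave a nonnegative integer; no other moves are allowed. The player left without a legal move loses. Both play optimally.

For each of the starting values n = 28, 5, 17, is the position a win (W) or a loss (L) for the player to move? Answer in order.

28: L, 5: L, 17: W

Classify positions by backward induction: terminal positions (no move available) are L. From any other position, the mover wins iff some move reaches an L.
n=0: no move → L
n=1: W (go to 0, an L position)
n=2: L (sole option 1(W) is W)
n=3: W (go to 2, an L position)
n=4: W (go to 2, an L position)
n=5: L (sole option 4(W) is W)
n=6: W (go to 2, an L position)
n=7: L (sole option 6(W) is W)
n=8: W (go to 7, an L position)
n=9: L (options 3(W), 6(W), 8(W) are all W)
n=10: W (go to 5, an L position)
n=11: L (sole option 10(W) is W)
n=12: W (go to 9, an L position)
n=13: L (sole option 12(W) is W)
n=14: W (go to 7, an L position)
n=15: W (go to 5, an L position)
n=16: L (options 8(W), 12(W), 14(W), 15(W) are all W)
n=17: W (go to 16, an L position)
n=18: W (go to 9, an L position)
n=19: L (sole option 18(W) is W)
n=20: W (go to 16, an L position)
n=21: W (go to 7, an L position)
n=22: W (go to 11, an L position)
n=23: L (sole option 22(W) is W)
n=24: W (go to 16, an L position)
n=25: L (options 20(W), 24(W) are all W)
n=26: W (go to 13, an L position)
n=27: W (go to 9, an L position)
n=28: L (options 14(W), 21(W), 24(W), 26(W), 27(W) are all W)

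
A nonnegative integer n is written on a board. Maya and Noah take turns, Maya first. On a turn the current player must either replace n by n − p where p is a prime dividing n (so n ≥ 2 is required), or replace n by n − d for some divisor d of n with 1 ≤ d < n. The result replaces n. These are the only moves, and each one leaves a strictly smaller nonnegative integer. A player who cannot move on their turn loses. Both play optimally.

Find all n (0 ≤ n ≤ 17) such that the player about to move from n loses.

0, 1, 4, 9, 14

Build the W/L table. Terminal = L. A non-terminal position is W if it has a move to some L; otherwise it is L.
n=0: no move → L
n=1: no move → L
n=2: can move to 0, which is L ⇒ W
n=3: can move to 0, which is L ⇒ W
n=4: moves to 2(W), 3(W); every one is W ⇒ L
n=5: can move to 0, which is L ⇒ W
n=6: can move to 4, which is L ⇒ W
n=7: can move to 0, which is L ⇒ W
n=8: can move to 4, which is L ⇒ W
n=9: moves to 6(W), 8(W); every one is W ⇒ L
n=10: can move to 9, which is L ⇒ W
n=11: can move to 0, which is L ⇒ W
n=12: can move to 9, which is L ⇒ W
n=13: can move to 0, which is L ⇒ W
n=14: moves to 7(W), 12(W), 13(W); every one is W ⇒ L
n=15: can move to 14, which is L ⇒ W
n=16: can move to 14, which is L ⇒ W
n=17: can move to 0, which is L ⇒ W
The losing starting values of n are exactly the entries labelled L in this table (5 of them).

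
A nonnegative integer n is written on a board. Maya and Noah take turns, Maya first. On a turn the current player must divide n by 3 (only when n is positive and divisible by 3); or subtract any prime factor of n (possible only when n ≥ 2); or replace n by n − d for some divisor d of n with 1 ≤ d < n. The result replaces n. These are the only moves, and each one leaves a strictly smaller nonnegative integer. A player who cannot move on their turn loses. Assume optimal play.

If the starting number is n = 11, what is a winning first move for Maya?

Move to 0.

Build the W/L table. Terminal = L. A non-terminal position is W if it has a move to some L; otherwise it is L.
n=0: no move → L
n=1: no move → L
n=2: W (go to 0, an L position)
n=3: W (go to 0, an L position)
n=4: L (options 2(W), 3(W) are all W)
n=5: W (go to 0, an L position)
n=6: W (go to 4, an L position)
n=7: W (go to 0, an L position)
n=8: W (go to 4, an L position)
n=9: L (options 3(W), 6(W), 8(W) are all W)
n=10: W (go to 9, an L position)
n=11: W (go to 0, an L position)
From 11, the L positions reachable in one move are: 0.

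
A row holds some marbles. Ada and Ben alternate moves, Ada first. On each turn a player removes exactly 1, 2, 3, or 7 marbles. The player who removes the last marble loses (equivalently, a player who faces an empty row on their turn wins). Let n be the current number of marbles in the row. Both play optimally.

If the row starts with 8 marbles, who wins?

Ada wins.

Classify positions by backward induction: terminal positions (no move available) are W. From any other position, the mover wins iff some move reaches an L.
n=0: no move; the opponent has just taken the last marble and therefore loses → W
n=1: the only move is to 0(W), a W ⇒ L
n=2: can move to 1, which is L ⇒ W
n=3: can move to 1, which is L ⇒ W
n=4: can move to 1, which is L ⇒ W
n=5: moves to 4(W), 3(W), 2(W); every one is W ⇒ L
n=6: can move to 5, which is L ⇒ W
n=7: can move to 5, which is L ⇒ W
n=8: can move to 5, which is L ⇒ W
From 8 Ada can remove 3, leaving 5, reaching an L position.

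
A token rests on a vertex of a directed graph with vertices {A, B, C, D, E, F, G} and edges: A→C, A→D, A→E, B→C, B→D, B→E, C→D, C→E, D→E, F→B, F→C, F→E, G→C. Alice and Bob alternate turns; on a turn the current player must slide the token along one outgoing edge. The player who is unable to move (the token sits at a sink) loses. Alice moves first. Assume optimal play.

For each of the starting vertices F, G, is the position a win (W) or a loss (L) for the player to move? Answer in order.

Compute win/loss labels from the base case upward. A position with no move is L. Any other position is W if it can reach an L in one move, else L.
Every edge goes from a vertex to one that appears earlier in the order E, D, C, A, B, G, F, so processing vertices in that order labels each vertex after all of its successors.
E: no outgoing edge → L
D: reaches L-position E → W
C: reaches L-position E → W
A: reaches L-position E → W
B: reaches L-position E → W
G: only reaches C(W), which is W → L
F: reaches L-position E → W

F: W, G: L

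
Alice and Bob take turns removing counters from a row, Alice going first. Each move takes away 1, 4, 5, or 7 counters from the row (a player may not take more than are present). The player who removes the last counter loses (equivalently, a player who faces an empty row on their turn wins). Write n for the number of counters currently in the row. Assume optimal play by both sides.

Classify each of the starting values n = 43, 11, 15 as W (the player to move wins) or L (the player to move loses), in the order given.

Compute win/loss labels from the base case upward. A position with no move is W. Any other position is W if it can reach an L in one move, else L.
n=0: no move; the opponent has just taken the last counter and therefore loses → W
n=1: →0(W) only, which is W, so L
n=2: →1(L), so W
n=3: →2(W) only, which is W, so L
n=4: →3(L), so W
n=5: →1(L), so W
n=6: →1(L), so W
n=7: →3(L), so W
n=8: →3(L), so W
n=9: →8(W), 5(W), 4(W), 2(W) — all W, so L
n=10: →9(L), so W
n=11: →10(W), 7(W), 6(W), 4(W) — all W, so L
n=12: →11(L), so W
n=13: →9(L), so W
n=14: →9(L), so W
n=15: →11(L), so W
n=16: →11(L), so W
n=17: →16(W), 13(W), 12(W), 10(W) — all W, so L
n=18: →17(L), so W
n=19: →18(W), 15(W), 14(W), 12(W) — all W, so L
n=20: →19(L), so W
n=21: →17(L), so W
n=22: →17(L), so W
n=23: →19(L), so W
n=24: →19(L), so W
n=25: →24(W), 21(W), 20(W), 18(W) — all W, so L
n=26: →25(L), so W
n=27: →26(W), 23(W), 22(W), 20(W) — all W, so L
n=28: →27(L), so W
n=29: →25(L), so W
n=30: →25(L), so W
n=31: →27(L), so W
n=32: →27(L), so W
n=33: →32(W), 29(W), 28(W), 26(W) — all W, so L
n=34: →33(L), so W
n=35: →34(W), 31(W), 30(W), 28(W) — all W, so L
n=36: →35(L), so W
n=37: →33(L), so W
n=38: →33(L), so W
n=39: →35(L), so W
n=40: →35(L), so W
n=41: →40(W), 37(W), 36(W), 34(W) — all W, so L
n=42: →41(L), so W
n=43: →42(W), 39(W), 38(W), 36(W) — all W, so L

43: L, 11: L, 15: W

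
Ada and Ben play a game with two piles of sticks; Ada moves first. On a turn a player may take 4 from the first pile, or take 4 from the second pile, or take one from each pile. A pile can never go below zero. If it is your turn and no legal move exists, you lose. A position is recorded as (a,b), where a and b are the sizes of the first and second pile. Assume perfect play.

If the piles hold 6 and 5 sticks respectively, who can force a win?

Ada wins.

Build the W/L table. Terminal = L. A non-terminal position is W if it has a move to some L; otherwise it is L.
No move ever increases a pile, so every position that can arise here has a ≤ 6 and b ≤ 5; it is enough to label the cells with 0 ≤ a ≤ 6 and 0 ≤ b ≤ 5.
Every move lowers a or b (never raises either), so fill the grid row by row in increasing a, and left to right within a row: each cell's successors are then already labelled.
      b=0  b=1  b=2  b=3  b=4  b=5
a=0:    L    L    L    L    W    W
a=1:    L    W    W    W    W    L
a=2:    L    W    L    L    W    L
a=3:    L    W    L    W    W    L
a=4:    W    W    W    W    L    L
a=5:    W    L    L    L    L    W
a=6:    W    L    W    W    W    W
Cells with no legal move (terminal, hence L): (0,0), (0,1), (0,2), (0,3), (1,0), (2,0), (3,0).
The remaining L cells, each justified by listing all of its moves:
(1,5): L (options (1,1)(W), (0,4)(W) are all W)
(2,2): L (sole option (1,1)(W) is W)
(2,3): L (sole option (1,2)(W) is W)
(2,5): L (options (2,1)(W), (1,4)(W) are all W)
(3,2): L (sole option (2,1)(W) is W)
(3,5): L (options (3,1)(W), (2,4)(W) are all W)
(4,4): L (options (0,4)(W), (4,0)(W), (3,3)(W) are all W)
(4,5): L (options (0,5)(W), (4,1)(W), (3,4)(W) are all W)
(5,1): L (options (1,1)(W), (4,0)(W) are all W)
(5,2): L (options (1,2)(W), (4,1)(W) are all W)
(5,3): L (options (1,3)(W), (4,2)(W) are all W)
(5,4): L (options (1,4)(W), (5,0)(W), (4,3)(W) are all W)
(6,1): L (options (2,1)(W), (5,0)(W) are all W)
Every other cell has at least one move into one of the L cells above, so it is W.
From (6,5) Ada can move to (2,5), reaching an L position.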